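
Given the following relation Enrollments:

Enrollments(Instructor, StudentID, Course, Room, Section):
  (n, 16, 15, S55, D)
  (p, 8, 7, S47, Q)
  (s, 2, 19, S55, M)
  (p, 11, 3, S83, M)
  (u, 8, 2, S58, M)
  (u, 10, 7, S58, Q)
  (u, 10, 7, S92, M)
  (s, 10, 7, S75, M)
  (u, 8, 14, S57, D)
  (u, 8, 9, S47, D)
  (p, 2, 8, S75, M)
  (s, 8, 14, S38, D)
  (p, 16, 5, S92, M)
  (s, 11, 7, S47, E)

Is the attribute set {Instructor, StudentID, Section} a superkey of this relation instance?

No

Two distinct rows share (Instructor=u, StudentID=8, Section=D), so {Instructor, StudentID, Section} does not determine every attribute — not a superkey.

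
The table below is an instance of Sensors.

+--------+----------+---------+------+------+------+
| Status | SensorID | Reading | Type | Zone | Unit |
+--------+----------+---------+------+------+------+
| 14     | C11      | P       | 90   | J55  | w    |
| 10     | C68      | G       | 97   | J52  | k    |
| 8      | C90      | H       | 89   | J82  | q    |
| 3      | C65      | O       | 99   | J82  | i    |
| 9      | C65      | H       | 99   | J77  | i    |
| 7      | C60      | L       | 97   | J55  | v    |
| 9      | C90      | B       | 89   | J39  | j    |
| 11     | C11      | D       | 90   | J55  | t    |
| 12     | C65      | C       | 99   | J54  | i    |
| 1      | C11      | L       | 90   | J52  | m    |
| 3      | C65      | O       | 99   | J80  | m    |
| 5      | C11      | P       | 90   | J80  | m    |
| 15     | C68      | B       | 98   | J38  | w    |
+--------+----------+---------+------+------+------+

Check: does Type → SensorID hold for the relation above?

Type=90: 4 rows → SensorID = C11, C11, C11, C11 ✓
Type=97: 2 rows → SensorID takes values {C68, C60} — violation
Type=89: 2 rows → SensorID = C90, C90 ✓
Type=99: 4 rows → SensorID = C65, C65, C65, C65 ✓
Type=98: 1 row → SensorID = C68 ✓
Two rows agree on Type but differ on SensorID, so Type → SensorID does not hold.

No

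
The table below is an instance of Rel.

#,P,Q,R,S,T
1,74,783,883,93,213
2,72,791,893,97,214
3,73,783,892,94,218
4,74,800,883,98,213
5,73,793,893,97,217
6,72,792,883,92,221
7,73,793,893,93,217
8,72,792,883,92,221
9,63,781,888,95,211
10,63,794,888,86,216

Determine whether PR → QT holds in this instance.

(P=74, R=883): rows 1, 4 → {Q,T} takes values {(783, 213), (800, 213)} — violation
(P=72, R=893): row 2 → {Q,T} = (791, 214) ✓
(P=73, R=892): row 3 → {Q,T} = (783, 218) ✓
(P=73, R=893): rows 5, 7 → {Q,T} = (793, 217), (793, 217) ✓
(P=72, R=883): rows 6, 8 → {Q,T} = (792, 221), (792, 221) ✓
(P=63, R=888): rows 9, 10 → {Q,T} takes values {(781, 211), (794, 216)} — violation
Two rows agree on PR but differ on QT, so PR → QT does not hold.

No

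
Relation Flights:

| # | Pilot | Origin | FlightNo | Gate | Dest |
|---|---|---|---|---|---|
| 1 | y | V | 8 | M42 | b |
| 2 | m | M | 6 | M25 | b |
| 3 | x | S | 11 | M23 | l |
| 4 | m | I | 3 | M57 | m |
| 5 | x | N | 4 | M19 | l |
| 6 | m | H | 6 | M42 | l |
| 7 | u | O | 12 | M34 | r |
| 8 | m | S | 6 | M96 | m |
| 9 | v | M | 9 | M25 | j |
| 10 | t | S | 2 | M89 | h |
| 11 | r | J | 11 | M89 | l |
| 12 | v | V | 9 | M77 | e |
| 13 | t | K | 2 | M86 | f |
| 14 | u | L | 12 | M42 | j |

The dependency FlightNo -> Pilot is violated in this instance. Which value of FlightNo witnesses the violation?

11

FlightNo=8: row 1 → Pilot = y ✓
FlightNo=6: rows 2, 6, 8 → Pilot = m, m, m ✓
FlightNo=11: rows 3, 11 → Pilot takes values {x, r} — violation
FlightNo=3: row 4 → Pilot = m ✓
FlightNo=4: row 5 → Pilot = x ✓
FlightNo=12: rows 7, 14 → Pilot = u, u ✓
FlightNo=9: rows 9, 12 → Pilot = v, v ✓
FlightNo=2: rows 10, 13 → Pilot = t, t ✓
The only FlightNo value with inconsistent Pilot is FlightNo=11.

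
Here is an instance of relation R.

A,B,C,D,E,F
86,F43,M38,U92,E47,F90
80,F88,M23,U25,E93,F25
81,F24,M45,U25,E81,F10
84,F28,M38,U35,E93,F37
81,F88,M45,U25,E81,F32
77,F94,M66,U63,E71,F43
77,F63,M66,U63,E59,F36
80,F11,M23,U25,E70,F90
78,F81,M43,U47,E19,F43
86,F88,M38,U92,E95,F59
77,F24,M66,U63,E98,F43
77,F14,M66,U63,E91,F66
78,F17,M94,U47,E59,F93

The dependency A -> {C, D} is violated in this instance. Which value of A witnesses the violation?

78

A=86: 2 rows → {C,D} = (M38, U92), (M38, U92) ✓
A=80: 2 rows → {C,D} = (M23, U25), (M23, U25) ✓
A=81: 2 rows → {C,D} = (M45, U25), (M45, U25) ✓
A=84: 1 row → {C,D} = (M38, U35) ✓
A=77: 4 rows → {C,D} = (M66, U63), (M66, U63), (M66, U63), (M66, U63) ✓
A=78: 2 rows → {C,D} takes values {(M43, U47), (M94, U47)} — violation
The only A value with inconsistent RHS is A=78.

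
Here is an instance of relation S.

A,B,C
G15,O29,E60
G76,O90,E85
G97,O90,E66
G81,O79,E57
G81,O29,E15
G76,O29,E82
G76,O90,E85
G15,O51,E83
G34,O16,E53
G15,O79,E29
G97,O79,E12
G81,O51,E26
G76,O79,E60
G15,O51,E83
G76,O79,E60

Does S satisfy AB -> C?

Yes

(A=G15, B=O29): 1 row → C = E60 ✓
(A=G76, B=O90): 2 rows → C = E85, E85 ✓
(A=G97, B=O90): 1 row → C = E66 ✓
(A=G81, B=O79): 1 row → C = E57 ✓
(A=G81, B=O29): 1 row → C = E15 ✓
(A=G76, B=O29): 1 row → C = E82 ✓
(A=G15, B=O51): 2 rows → C = E83, E83 ✓
(A=G34, B=O16): 1 row → C = E53 ✓
(A=G15, B=O79): 1 row → C = E29 ✓
(A=G97, B=O79): 1 row → C = E12 ✓
(A=G81, B=O51): 1 row → C = E26 ✓
(A=G76, B=O79): 2 rows → C = E60, E60 ✓
Every AB value is associated with a single C value, so AB -> C holds.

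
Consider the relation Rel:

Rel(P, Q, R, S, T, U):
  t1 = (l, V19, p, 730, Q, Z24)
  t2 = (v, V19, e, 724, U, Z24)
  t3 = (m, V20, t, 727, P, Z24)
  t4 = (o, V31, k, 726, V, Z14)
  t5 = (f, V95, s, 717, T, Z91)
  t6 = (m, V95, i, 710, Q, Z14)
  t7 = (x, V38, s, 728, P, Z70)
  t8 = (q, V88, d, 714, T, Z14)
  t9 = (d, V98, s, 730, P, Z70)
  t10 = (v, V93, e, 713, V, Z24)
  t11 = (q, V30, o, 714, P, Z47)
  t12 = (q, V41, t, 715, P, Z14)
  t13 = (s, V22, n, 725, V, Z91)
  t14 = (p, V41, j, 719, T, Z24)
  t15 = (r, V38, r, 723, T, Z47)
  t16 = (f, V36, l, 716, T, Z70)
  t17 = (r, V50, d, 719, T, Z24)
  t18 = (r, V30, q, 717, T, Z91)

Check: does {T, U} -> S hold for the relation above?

No

(T=Q, U=Z24): row 1 → S = 730 ✓
(T=U, U=Z24): row 2 → S = 724 ✓
(T=P, U=Z24): row 3 → S = 727 ✓
(T=V, U=Z14): row 4 → S = 726 ✓
(T=T, U=Z91): rows 5, 18 → S = 717, 717 ✓
(T=Q, U=Z14): row 6 → S = 710 ✓
(T=P, U=Z70): rows 7, 9 → S takes values {728, 730} — violation
(T=T, U=Z14): row 8 → S = 714 ✓
(T=V, U=Z24): row 10 → S = 713 ✓
(T=P, U=Z47): row 11 → S = 714 ✓
(T=P, U=Z14): row 12 → S = 715 ✓
(T=V, U=Z91): row 13 → S = 725 ✓
(T=T, U=Z24): rows 14, 17 → S = 719, 719 ✓
(T=T, U=Z47): row 15 → S = 723 ✓
(T=T, U=Z70): row 16 → S = 716 ✓
Two rows agree on {T, U} but differ on S, so {T, U} -> S does not hold.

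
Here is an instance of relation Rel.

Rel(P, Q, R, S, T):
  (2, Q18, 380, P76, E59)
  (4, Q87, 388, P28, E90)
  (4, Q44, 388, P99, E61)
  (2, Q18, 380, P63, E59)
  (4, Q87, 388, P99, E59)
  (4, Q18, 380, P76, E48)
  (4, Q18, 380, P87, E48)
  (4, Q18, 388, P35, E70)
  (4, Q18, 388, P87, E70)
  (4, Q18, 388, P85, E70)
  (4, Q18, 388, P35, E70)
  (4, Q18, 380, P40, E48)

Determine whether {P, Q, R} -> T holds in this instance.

(P=2, Q=Q18, R=380): 2 rows → T = E59, E59 ✓
(P=4, Q=Q87, R=388): 2 rows → T takes values {E90, E59} — violation
(P=4, Q=Q44, R=388): 1 row → T = E61 ✓
(P=4, Q=Q18, R=380): 3 rows → T = E48, E48, E48 ✓
(P=4, Q=Q18, R=388): 4 rows → T = E70, E70, E70, E70 ✓
Two rows agree on {P, Q, R} but differ on T, so {P, Q, R} -> T does not hold.

No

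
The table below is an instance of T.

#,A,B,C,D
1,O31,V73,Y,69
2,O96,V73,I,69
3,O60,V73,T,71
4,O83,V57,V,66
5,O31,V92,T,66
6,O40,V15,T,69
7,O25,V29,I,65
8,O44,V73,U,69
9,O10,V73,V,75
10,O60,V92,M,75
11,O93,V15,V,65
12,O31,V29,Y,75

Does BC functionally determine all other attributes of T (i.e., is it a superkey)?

All 12 rows have distinct BC values, so BC → (all attributes) holds and BC is a superkey.

Yes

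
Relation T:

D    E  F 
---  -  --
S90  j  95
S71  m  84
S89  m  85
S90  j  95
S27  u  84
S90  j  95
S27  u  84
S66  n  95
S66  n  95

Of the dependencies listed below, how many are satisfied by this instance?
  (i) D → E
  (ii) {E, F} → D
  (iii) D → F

(i) D → E: every LHS value maps to a single RHS value — holds.
(ii) {E, F} → D: every LHS value maps to a single RHS value — holds.
(iii) D → F: every LHS value maps to a single RHS value — holds.
3 of the 3 dependencies hold.

3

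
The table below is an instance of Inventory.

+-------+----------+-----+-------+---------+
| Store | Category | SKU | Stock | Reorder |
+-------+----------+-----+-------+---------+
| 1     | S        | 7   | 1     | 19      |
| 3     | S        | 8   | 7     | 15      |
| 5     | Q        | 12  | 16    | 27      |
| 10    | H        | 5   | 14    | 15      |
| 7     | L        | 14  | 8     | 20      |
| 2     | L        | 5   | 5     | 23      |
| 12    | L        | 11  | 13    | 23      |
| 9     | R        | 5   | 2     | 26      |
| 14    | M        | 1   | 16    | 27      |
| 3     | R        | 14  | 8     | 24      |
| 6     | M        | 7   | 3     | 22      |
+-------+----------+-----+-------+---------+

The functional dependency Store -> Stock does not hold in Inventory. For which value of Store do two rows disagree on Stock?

3

Store=1: 1 row → Stock = 1 ✓
Store=3: 2 rows → Stock takes values {7, 8} — violation
Store=5: 1 row → Stock = 16 ✓
Store=10: 1 row → Stock = 14 ✓
Store=7: 1 row → Stock = 8 ✓
Store=2: 1 row → Stock = 5 ✓
Store=12: 1 row → Stock = 13 ✓
Store=9: 1 row → Stock = 2 ✓
Store=14: 1 row → Stock = 16 ✓
Store=6: 1 row → Stock = 3 ✓
The only Store value with inconsistent Stock is Store=3.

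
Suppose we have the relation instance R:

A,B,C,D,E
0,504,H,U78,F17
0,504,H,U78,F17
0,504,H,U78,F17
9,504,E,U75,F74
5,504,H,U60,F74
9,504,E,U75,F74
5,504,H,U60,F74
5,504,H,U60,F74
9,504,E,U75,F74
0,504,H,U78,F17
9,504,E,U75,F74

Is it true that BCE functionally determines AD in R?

Yes

(B=504, C=H, E=F17): 4 rows → {A,D} = (0, U78), (0, U78), (0, U78), (0, U78) ✓
(B=504, C=E, E=F74): 4 rows → {A,D} = (9, U75), (9, U75), (9, U75), (9, U75) ✓
(B=504, C=H, E=F74): 3 rows → {A,D} = (5, U60), (5, U60), (5, U60) ✓
Every BCE value is associated with a single AD value, so BCE → AD holds.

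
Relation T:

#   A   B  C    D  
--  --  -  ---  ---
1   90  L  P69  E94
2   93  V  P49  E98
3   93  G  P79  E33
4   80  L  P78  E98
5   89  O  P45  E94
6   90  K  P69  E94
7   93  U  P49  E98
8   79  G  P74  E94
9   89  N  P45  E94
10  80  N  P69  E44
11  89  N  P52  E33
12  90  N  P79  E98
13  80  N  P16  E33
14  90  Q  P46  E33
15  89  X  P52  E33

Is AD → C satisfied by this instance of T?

(A=90, D=E94): rows 1, 6 → C = P69, P69 ✓
(A=93, D=E98): rows 2, 7 → C = P49, P49 ✓
(A=93, D=E33): row 3 → C = P79 ✓
(A=80, D=E98): row 4 → C = P78 ✓
(A=89, D=E94): rows 5, 9 → C = P45, P45 ✓
(A=79, D=E94): row 8 → C = P74 ✓
(A=80, D=E44): row 10 → C = P69 ✓
(A=89, D=E33): rows 11, 15 → C = P52, P52 ✓
(A=90, D=E98): row 12 → C = P79 ✓
(A=80, D=E33): row 13 → C = P16 ✓
(A=90, D=E33): row 14 → C = P46 ✓
Every AD value is associated with a single C value, so AD → C holds.

Yes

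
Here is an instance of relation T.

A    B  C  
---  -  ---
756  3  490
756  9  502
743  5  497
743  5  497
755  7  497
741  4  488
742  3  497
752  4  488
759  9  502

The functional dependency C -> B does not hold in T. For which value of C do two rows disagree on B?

C=490: 1 row → B = 3 ✓
C=502: 2 rows → B = 9, 9 ✓
C=497: 4 rows → B takes values {5, 7, 3} — violation
C=488: 2 rows → B = 4, 4 ✓
The only C value with inconsistent B is C=497.

497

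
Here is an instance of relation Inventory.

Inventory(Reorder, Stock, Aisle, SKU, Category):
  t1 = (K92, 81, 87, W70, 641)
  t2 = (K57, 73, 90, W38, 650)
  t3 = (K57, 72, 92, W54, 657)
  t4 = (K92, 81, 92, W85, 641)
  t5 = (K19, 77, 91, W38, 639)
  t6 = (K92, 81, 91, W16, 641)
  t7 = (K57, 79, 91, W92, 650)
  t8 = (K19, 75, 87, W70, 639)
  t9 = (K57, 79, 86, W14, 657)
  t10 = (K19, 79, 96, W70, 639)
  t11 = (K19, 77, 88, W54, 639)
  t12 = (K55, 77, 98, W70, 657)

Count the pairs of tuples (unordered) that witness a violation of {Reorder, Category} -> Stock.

7

(Reorder=K92, Category=641): all 3 rows agree on Stock — 0 pairs.
(Reorder=K57, Category=650): violating pairs (2,7) — 1 pair.
(Reorder=K57, Category=657): violating pairs (3,9) — 1 pair.
(Reorder=K19, Category=639): violating pairs (5,8), (5,10), (8,10), (8,11), (10,11) — 5 pairs.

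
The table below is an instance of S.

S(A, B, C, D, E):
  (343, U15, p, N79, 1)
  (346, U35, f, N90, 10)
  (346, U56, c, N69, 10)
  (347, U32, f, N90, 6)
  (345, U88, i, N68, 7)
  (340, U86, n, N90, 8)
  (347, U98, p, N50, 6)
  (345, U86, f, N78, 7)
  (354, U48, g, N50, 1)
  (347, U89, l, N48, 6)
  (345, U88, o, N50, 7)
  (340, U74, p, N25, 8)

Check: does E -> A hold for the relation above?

E=1: 2 rows → A takes values {343, 354} — violation
E=10: 2 rows → A = 346, 346 ✓
E=6: 3 rows → A = 347, 347, 347 ✓
E=7: 3 rows → A = 345, 345, 345 ✓
E=8: 2 rows → A = 340, 340 ✓
Two rows agree on E but differ on A, so E -> A does not hold.

No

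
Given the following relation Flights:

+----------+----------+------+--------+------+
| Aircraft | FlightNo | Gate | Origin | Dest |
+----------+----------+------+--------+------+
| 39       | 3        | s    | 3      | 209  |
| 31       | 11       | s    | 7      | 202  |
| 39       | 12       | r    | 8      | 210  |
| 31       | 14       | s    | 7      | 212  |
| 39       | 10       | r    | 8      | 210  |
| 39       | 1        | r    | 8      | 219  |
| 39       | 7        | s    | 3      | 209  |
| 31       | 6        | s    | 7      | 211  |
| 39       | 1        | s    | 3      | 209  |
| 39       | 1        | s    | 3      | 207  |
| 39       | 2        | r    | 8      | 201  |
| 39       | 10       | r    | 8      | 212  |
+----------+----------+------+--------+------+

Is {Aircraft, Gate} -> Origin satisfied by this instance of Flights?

Yes

(Aircraft=39, Gate=s): 4 rows → Origin = 3, 3, 3, 3 ✓
(Aircraft=31, Gate=s): 3 rows → Origin = 7, 7, 7 ✓
(Aircraft=39, Gate=r): 5 rows → Origin = 8, 8, 8, 8, 8 ✓
Every {Aircraft, Gate} value is associated with a single Origin value, so {Aircraft, Gate} -> Origin holds.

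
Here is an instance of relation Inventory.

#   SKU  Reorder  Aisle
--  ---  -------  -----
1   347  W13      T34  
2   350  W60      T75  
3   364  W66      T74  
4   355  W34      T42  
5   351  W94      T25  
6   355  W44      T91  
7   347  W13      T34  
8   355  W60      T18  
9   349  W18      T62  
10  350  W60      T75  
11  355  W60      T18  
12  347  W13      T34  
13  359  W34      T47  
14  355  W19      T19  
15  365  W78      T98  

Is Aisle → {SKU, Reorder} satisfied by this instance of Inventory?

Yes

Aisle=T34: rows 1, 7, 12 → {SKU,Reorder} = (347, W13), (347, W13), (347, W13) ✓
Aisle=T75: rows 2, 10 → {SKU,Reorder} = (350, W60), (350, W60) ✓
Aisle=T74: row 3 → {SKU,Reorder} = (364, W66) ✓
Aisle=T42: row 4 → {SKU,Reorder} = (355, W34) ✓
Aisle=T25: row 5 → {SKU,Reorder} = (351, W94) ✓
Aisle=T91: row 6 → {SKU,Reorder} = (355, W44) ✓
Aisle=T18: rows 8, 11 → {SKU,Reorder} = (355, W60), (355, W60) ✓
Aisle=T62: row 9 → {SKU,Reorder} = (349, W18) ✓
Aisle=T47: row 13 → {SKU,Reorder} = (359, W34) ✓
Aisle=T19: row 14 → {SKU,Reorder} = (355, W19) ✓
Aisle=T98: row 15 → {SKU,Reorder} = (365, W78) ✓
Every Aisle value is associated with a single {SKU, Reorder} value, so Aisle → {SKU, Reorder} holds.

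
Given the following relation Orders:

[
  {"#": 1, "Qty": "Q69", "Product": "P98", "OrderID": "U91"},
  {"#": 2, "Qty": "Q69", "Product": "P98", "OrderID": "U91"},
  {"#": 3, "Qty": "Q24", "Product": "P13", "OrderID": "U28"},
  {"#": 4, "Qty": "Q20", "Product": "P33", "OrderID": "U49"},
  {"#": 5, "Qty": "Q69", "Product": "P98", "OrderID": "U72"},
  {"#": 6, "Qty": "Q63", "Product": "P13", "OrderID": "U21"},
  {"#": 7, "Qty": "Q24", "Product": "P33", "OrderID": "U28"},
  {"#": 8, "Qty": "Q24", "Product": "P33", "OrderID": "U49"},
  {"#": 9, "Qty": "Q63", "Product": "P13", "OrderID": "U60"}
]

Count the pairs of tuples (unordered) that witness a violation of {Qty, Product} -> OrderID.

4

(Qty=Q69, Product=P98): violating pairs (1,5), (2,5) — 2 pairs.
(Qty=Q63, Product=P13): violating pairs (6,9) — 1 pair.
(Qty=Q24, Product=P33): violating pairs (7,8) — 1 pair.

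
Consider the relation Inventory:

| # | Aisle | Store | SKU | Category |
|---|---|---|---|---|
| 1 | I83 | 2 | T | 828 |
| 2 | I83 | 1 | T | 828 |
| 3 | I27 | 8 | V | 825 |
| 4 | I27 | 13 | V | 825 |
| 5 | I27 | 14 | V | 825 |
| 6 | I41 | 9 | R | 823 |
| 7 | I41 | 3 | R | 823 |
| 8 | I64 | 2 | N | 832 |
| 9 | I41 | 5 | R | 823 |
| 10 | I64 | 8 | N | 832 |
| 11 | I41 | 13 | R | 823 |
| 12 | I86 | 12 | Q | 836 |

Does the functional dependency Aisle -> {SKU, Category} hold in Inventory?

Yes

Aisle=I83: rows 1, 2 → {SKU,Category} = (T, 828), (T, 828) ✓
Aisle=I27: rows 3, 4, 5 → {SKU,Category} = (V, 825), (V, 825), (V, 825) ✓
Aisle=I41: rows 6, 7, 9, 11 → {SKU,Category} = (R, 823), (R, 823), (R, 823), (R, 823) ✓
Aisle=I64: rows 8, 10 → {SKU,Category} = (N, 832), (N, 832) ✓
Aisle=I86: row 12 → {SKU,Category} = (Q, 836) ✓
Every Aisle value is associated with a single {SKU, Category} value, so Aisle -> {SKU, Category} holds.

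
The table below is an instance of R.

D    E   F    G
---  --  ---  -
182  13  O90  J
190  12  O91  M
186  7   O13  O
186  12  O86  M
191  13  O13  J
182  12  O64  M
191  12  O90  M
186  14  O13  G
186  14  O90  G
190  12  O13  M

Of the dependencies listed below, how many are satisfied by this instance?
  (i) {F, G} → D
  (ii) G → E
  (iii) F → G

(i) {F, G} → D: every LHS value maps to a single RHS value — holds.
(ii) G → E: every LHS value maps to a single RHS value — holds.
(iii) F → G: F=O90: 3 rows → G takes values {J, M, G} — violation; F=O13: 4 rows → G takes values {O, J, G, M} — violation — fails.
2 of the 3 dependencies hold.

2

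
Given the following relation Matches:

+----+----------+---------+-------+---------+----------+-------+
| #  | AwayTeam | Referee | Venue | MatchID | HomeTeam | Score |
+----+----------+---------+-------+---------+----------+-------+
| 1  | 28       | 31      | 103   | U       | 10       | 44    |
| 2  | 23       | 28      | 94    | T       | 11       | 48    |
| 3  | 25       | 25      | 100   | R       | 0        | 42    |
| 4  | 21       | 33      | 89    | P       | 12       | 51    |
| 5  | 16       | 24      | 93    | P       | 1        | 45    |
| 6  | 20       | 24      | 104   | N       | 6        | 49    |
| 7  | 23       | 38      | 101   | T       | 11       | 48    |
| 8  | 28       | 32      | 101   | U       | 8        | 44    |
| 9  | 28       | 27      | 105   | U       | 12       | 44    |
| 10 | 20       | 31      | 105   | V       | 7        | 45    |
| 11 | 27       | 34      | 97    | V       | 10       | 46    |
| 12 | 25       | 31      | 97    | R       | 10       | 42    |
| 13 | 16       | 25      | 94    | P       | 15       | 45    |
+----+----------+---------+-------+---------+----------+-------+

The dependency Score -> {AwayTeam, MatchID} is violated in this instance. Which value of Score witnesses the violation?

45

Score=44: rows 1, 8, 9 → {AwayTeam,MatchID} = (28, U), (28, U), (28, U) ✓
Score=48: rows 2, 7 → {AwayTeam,MatchID} = (23, T), (23, T) ✓
Score=42: rows 3, 12 → {AwayTeam,MatchID} = (25, R), (25, R) ✓
Score=51: row 4 → {AwayTeam,MatchID} = (21, P) ✓
Score=45: rows 5, 10, 13 → {AwayTeam,MatchID} takes values {(16, P), (20, V)} — violation
Score=49: row 6 → {AwayTeam,MatchID} = (20, N) ✓
Score=46: row 11 → {AwayTeam,MatchID} = (27, V) ✓
The only Score value with inconsistent RHS is Score=45.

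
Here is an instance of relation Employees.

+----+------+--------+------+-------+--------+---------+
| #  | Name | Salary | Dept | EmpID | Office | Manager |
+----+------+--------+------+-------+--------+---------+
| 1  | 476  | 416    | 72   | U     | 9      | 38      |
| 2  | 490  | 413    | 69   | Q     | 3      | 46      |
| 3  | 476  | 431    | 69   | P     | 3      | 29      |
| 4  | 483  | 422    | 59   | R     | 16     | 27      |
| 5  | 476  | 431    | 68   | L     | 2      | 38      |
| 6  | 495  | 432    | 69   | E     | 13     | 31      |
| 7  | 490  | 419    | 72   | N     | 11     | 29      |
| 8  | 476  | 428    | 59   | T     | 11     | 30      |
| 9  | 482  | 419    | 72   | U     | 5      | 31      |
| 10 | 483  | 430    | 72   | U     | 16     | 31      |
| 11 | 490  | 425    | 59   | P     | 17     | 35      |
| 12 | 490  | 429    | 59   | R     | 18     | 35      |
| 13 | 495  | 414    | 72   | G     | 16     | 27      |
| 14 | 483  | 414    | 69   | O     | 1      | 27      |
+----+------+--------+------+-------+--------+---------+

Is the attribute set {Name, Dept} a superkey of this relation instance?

No

Rows 11 and 12 have the same {Name, Dept} value (Name=490, Dept=59) but are distinct tuples, so {Name, Dept} does not determine every attribute — not a superkey.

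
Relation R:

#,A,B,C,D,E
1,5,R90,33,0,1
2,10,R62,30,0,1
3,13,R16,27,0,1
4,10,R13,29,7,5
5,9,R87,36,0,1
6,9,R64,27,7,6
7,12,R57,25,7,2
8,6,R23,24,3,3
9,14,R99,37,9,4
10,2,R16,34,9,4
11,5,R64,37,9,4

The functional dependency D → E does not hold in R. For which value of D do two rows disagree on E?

D=0: rows 1, 2, 3, 5 → E = 1, 1, 1, 1 ✓
D=7: rows 4, 6, 7 → E takes values {5, 6, 2} — violation
D=3: row 8 → E = 3 ✓
D=9: rows 9, 10, 11 → E = 4, 4, 4 ✓
The only D value with inconsistent E is D=7.

7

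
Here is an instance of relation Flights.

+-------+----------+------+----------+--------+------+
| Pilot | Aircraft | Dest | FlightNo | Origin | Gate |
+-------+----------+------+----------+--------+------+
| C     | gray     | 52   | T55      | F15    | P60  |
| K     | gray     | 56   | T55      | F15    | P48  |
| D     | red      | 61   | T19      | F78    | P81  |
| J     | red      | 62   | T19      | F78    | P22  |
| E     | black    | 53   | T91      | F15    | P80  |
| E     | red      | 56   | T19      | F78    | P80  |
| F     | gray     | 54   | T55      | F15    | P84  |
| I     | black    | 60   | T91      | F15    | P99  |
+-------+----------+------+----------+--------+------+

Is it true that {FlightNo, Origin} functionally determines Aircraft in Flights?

Yes

(FlightNo=T55, Origin=F15): 3 rows → Aircraft = gray, gray, gray ✓
(FlightNo=T19, Origin=F78): 3 rows → Aircraft = red, red, red ✓
(FlightNo=T91, Origin=F15): 2 rows → Aircraft = black, black ✓
Every {FlightNo, Origin} value is associated with a single Aircraft value, so {FlightNo, Origin} -> Aircraft holds.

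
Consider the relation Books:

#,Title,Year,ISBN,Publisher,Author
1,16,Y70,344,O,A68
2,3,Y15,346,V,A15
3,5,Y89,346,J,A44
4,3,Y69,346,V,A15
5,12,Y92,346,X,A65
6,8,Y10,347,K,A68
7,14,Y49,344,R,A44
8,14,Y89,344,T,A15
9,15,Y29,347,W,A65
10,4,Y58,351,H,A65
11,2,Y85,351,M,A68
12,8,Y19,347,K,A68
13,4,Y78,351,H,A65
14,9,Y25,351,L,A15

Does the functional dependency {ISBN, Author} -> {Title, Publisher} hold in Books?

Yes

(ISBN=344, Author=A68): row 1 → {Title,Publisher} = (16, O) ✓
(ISBN=346, Author=A15): rows 2, 4 → {Title,Publisher} = (3, V), (3, V) ✓
(ISBN=346, Author=A44): row 3 → {Title,Publisher} = (5, J) ✓
(ISBN=346, Author=A65): row 5 → {Title,Publisher} = (12, X) ✓
(ISBN=347, Author=A68): rows 6, 12 → {Title,Publisher} = (8, K), (8, K) ✓
(ISBN=344, Author=A44): row 7 → {Title,Publisher} = (14, R) ✓
(ISBN=344, Author=A15): row 8 → {Title,Publisher} = (14, T) ✓
(ISBN=347, Author=A65): row 9 → {Title,Publisher} = (15, W) ✓
(ISBN=351, Author=A65): rows 10, 13 → {Title,Publisher} = (4, H), (4, H) ✓
(ISBN=351, Author=A68): row 11 → {Title,Publisher} = (2, M) ✓
(ISBN=351, Author=A15): row 14 → {Title,Publisher} = (9, L) ✓
Every {ISBN, Author} value is associated with a single {Title, Publisher} value, so {ISBN, Author} -> {Title, Publisher} holds.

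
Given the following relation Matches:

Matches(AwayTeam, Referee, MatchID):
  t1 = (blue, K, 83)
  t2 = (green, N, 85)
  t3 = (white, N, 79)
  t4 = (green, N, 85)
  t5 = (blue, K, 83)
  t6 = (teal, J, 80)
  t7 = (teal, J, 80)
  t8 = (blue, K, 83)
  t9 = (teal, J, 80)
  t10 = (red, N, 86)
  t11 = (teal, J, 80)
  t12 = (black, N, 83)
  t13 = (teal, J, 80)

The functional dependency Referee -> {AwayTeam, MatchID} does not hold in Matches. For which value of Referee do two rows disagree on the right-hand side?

N

Referee=K: rows 1, 5, 8 → {AwayTeam,MatchID} = (blue, 83), (blue, 83), (blue, 83) ✓
Referee=N: rows 2, 3, 4, 10, 12 → {AwayTeam,MatchID} takes values {(green, 85), (white, 79), (red, 86), (black, 83)} — violation
Referee=J: rows 6, 7, 9, 11, 13 → {AwayTeam,MatchID} = (teal, 80), (teal, 80), (teal, 80), (teal, 80), (teal, 80) ✓
The only Referee value with inconsistent RHS is Referee=N.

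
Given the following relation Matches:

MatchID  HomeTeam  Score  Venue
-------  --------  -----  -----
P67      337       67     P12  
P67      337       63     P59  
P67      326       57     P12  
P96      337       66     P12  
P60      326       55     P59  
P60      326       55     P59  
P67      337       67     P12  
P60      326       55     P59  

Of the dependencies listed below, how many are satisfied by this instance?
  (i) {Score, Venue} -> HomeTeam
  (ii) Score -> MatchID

(i) {Score, Venue} -> HomeTeam: every LHS value maps to a single RHS value — holds.
(ii) Score -> MatchID: every LHS value maps to a single RHS value — holds.
2 of the 2 dependencies hold.

2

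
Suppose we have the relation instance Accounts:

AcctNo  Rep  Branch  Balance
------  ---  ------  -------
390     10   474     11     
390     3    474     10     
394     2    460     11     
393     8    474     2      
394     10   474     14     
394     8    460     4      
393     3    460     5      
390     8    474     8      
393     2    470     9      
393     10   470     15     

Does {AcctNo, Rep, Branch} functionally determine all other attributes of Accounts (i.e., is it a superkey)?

Yes

All 10 rows have distinct {AcctNo, Rep, Branch} values, so {AcctNo, Rep, Branch} → (all attributes) holds and {AcctNo, Rep, Branch} is a superkey.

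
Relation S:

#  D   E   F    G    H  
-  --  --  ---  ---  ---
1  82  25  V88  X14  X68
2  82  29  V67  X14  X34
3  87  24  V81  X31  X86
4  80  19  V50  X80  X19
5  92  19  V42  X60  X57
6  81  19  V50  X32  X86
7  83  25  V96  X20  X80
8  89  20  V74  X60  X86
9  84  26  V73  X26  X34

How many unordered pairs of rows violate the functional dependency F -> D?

1

F=V50: violating pairs (4,6) — 1 pair.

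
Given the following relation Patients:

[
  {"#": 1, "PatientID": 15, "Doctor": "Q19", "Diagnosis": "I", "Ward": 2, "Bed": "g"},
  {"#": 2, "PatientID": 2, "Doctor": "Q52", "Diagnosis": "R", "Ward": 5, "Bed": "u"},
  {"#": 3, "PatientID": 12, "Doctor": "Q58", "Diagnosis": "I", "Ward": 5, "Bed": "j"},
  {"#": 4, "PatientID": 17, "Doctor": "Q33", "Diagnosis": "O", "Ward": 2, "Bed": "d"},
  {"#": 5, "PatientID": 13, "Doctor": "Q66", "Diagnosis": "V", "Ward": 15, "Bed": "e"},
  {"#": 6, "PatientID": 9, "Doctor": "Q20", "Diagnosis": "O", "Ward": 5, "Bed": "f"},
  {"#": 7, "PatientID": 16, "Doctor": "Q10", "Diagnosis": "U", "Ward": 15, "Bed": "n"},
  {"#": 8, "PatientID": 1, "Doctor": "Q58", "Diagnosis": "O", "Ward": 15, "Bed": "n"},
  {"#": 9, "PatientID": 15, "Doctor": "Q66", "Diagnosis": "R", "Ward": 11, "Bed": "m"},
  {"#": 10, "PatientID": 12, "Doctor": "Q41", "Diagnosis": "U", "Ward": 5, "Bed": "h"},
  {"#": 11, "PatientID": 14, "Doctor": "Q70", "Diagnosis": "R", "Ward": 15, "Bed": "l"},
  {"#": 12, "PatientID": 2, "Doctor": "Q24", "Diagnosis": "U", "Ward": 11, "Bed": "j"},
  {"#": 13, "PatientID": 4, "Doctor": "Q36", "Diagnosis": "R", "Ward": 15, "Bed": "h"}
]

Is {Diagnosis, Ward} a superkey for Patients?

Rows 11 and 13 have the same {Diagnosis, Ward} value (Diagnosis=R, Ward=15) but are distinct tuples, so {Diagnosis, Ward} does not determine every attribute — not a superkey.

No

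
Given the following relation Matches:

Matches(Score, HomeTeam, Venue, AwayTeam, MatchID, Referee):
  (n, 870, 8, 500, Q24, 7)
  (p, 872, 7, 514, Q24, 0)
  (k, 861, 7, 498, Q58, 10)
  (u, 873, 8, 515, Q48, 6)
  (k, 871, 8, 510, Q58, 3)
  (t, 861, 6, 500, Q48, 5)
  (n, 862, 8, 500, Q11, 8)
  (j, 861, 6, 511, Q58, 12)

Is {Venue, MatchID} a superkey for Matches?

All 8 rows have distinct {Venue, MatchID} values, so {Venue, MatchID} → (all attributes) holds and {Venue, MatchID} is a superkey.

Yes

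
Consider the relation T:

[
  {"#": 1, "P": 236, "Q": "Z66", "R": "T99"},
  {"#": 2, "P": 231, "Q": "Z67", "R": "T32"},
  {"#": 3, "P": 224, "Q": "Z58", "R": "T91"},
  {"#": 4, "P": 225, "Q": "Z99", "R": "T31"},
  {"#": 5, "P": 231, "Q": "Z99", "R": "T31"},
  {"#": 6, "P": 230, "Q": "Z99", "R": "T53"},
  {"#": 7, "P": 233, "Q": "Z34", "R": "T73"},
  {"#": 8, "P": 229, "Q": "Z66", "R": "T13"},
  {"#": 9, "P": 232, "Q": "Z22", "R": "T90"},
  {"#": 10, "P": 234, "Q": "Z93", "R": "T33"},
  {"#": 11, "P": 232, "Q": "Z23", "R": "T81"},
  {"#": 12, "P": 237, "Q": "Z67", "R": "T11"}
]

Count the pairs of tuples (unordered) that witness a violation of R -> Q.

R=T31: all 2 rows agree on Q — 0 pairs.

0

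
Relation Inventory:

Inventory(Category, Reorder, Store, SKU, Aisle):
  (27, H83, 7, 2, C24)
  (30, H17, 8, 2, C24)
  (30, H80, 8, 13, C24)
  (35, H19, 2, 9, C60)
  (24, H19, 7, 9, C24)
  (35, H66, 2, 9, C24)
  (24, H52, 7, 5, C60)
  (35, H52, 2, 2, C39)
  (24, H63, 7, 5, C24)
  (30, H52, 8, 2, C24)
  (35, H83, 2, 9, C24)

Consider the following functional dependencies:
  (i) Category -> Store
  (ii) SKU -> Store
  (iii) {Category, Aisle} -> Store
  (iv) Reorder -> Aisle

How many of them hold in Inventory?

(i) Category -> Store: every LHS value maps to a single RHS value — holds.
(ii) SKU -> Store: SKU=2: 4 rows → Store takes values {7, 8, 2} — violation; SKU=9: 4 rows → Store takes values {2, 7} — violation — fails.
(iii) {Category, Aisle} -> Store: every LHS value maps to a single RHS value — holds.
(iv) Reorder -> Aisle: Reorder=H19: 2 rows → Aisle takes values {C60, C24} — violation; Reorder=H52: 3 rows → Aisle takes values {C60, C39, C24} — violation — fails.
2 of the 4 dependencies hold.

2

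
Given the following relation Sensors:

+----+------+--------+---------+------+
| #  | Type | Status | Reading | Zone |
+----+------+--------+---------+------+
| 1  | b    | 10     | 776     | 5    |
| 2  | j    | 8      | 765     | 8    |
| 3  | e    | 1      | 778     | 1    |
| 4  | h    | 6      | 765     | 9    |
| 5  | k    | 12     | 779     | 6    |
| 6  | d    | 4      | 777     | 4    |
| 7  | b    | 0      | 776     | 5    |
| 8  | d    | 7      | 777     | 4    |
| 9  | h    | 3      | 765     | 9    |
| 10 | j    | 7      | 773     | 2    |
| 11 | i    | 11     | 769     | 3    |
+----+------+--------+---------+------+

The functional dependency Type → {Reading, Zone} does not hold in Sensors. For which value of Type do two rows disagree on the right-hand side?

j

Type=b: rows 1, 7 → {Reading,Zone} = (776, 5), (776, 5) ✓
Type=j: rows 2, 10 → {Reading,Zone} takes values {(765, 8), (773, 2)} — violation
Type=e: row 3 → {Reading,Zone} = (778, 1) ✓
Type=h: rows 4, 9 → {Reading,Zone} = (765, 9), (765, 9) ✓
Type=k: row 5 → {Reading,Zone} = (779, 6) ✓
Type=d: rows 6, 8 → {Reading,Zone} = (777, 4), (777, 4) ✓
Type=i: row 11 → {Reading,Zone} = (769, 3) ✓
The only Type value with inconsistent RHS is Type=j.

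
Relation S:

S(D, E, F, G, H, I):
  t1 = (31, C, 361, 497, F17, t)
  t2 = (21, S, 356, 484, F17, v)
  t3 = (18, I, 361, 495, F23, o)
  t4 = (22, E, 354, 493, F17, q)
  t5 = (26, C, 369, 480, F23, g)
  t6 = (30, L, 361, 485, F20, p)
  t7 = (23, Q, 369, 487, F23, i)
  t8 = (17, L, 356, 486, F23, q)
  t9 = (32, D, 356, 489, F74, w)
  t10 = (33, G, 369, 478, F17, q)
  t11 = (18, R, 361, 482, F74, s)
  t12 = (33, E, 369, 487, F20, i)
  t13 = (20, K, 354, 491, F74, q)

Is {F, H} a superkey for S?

No

Rows 5 and 7 have the same {F, H} value (F=369, H=F23) but are distinct tuples, so {F, H} does not determine every attribute — not a superkey.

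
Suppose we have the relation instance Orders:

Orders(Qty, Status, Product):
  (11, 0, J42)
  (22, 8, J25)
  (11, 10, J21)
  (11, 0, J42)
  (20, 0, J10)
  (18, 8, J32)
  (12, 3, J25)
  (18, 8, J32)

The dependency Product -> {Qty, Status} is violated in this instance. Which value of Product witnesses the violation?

Product=J42: 2 rows → {Qty,Status} = (11, 0), (11, 0) ✓
Product=J25: 2 rows → {Qty,Status} takes values {(22, 8), (12, 3)} — violation
Product=J21: 1 row → {Qty,Status} = (11, 10) ✓
Product=J10: 1 row → {Qty,Status} = (20, 0) ✓
Product=J32: 2 rows → {Qty,Status} = (18, 8), (18, 8) ✓
The only Product value with inconsistent RHS is Product=J25.

J25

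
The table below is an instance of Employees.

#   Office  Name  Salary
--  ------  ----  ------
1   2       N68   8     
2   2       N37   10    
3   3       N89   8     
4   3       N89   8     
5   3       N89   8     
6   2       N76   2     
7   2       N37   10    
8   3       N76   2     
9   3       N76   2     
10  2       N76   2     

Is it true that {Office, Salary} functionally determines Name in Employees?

(Office=2, Salary=8): row 1 → Name = N68 ✓
(Office=2, Salary=10): rows 2, 7 → Name = N37, N37 ✓
(Office=3, Salary=8): rows 3, 4, 5 → Name = N89, N89, N89 ✓
(Office=2, Salary=2): rows 6, 10 → Name = N76, N76 ✓
(Office=3, Salary=2): rows 8, 9 → Name = N76, N76 ✓
Every {Office, Salary} value is associated with a single Name value, so {Office, Salary} -> Name holds.

Yes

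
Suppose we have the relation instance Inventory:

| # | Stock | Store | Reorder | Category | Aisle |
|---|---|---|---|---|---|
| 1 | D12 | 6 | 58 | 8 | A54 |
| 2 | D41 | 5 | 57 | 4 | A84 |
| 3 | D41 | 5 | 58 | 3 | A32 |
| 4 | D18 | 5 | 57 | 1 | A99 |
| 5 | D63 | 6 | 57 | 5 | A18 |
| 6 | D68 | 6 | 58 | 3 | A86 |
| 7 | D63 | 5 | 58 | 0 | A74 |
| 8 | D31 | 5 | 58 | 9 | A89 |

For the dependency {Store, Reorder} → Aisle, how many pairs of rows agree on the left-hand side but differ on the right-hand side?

5

(Store=6, Reorder=58): violating pairs (1,6) — 1 pair.
(Store=5, Reorder=57): violating pairs (2,4) — 1 pair.
(Store=5, Reorder=58): violating pairs (3,7), (3,8), (7,8) — 3 pairs.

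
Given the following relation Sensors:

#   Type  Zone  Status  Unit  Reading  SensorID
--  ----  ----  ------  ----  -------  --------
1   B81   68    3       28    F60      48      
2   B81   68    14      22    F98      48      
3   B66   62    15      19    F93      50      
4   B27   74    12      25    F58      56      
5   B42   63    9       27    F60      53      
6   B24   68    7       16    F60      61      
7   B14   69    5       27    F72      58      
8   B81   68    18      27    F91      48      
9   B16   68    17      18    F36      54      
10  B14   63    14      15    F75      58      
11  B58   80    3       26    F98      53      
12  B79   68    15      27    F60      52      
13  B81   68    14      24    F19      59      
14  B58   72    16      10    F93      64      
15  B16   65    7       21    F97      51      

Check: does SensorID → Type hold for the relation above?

SensorID=48: rows 1, 2, 8 → Type = B81, B81, B81 ✓
SensorID=50: row 3 → Type = B66 ✓
SensorID=56: row 4 → Type = B27 ✓
SensorID=53: rows 5, 11 → Type takes values {B42, B58} — violation
SensorID=61: row 6 → Type = B24 ✓
SensorID=58: rows 7, 10 → Type = B14, B14 ✓
SensorID=54: row 9 → Type = B16 ✓
SensorID=52: row 12 → Type = B79 ✓
SensorID=59: row 13 → Type = B81 ✓
SensorID=64: row 14 → Type = B58 ✓
SensorID=51: row 15 → Type = B16 ✓
Two rows agree on SensorID but differ on Type, so SensorID → Type does not hold.

No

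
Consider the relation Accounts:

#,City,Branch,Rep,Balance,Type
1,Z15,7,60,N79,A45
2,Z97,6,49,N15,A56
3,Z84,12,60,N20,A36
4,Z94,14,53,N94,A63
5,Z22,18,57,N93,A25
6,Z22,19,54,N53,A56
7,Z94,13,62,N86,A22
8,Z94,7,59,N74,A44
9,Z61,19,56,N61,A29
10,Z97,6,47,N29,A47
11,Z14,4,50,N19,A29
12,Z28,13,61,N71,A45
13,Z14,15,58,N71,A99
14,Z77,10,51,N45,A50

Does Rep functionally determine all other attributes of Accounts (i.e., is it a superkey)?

Rows 1 and 3 have the same Rep value Rep=60 but are distinct tuples, so Rep does not determine every attribute — not a superkey.

No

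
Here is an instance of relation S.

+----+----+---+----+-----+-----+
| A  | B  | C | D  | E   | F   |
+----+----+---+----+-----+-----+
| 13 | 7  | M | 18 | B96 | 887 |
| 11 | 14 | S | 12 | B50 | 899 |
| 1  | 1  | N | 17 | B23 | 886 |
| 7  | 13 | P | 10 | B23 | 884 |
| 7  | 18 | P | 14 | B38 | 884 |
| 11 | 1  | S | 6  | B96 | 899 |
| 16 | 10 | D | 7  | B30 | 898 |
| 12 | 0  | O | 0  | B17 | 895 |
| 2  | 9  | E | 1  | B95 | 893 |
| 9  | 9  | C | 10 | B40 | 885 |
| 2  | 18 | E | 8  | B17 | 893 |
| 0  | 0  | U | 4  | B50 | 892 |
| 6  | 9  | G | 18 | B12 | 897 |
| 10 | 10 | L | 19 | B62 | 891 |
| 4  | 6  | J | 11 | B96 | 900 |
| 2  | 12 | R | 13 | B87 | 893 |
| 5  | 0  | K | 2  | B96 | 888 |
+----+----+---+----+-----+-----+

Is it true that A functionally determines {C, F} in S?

No

A=13: 1 row → {C,F} = (M, 887) ✓
A=11: 2 rows → {C,F} = (S, 899), (S, 899) ✓
A=1: 1 row → {C,F} = (N, 886) ✓
A=7: 2 rows → {C,F} = (P, 884), (P, 884) ✓
A=16: 1 row → {C,F} = (D, 898) ✓
A=12: 1 row → {C,F} = (O, 895) ✓
A=2: 3 rows → {C,F} takes values {(E, 893), (R, 893)} — violation
A=9: 1 row → {C,F} = (C, 885) ✓
A=0: 1 row → {C,F} = (U, 892) ✓
A=6: 1 row → {C,F} = (G, 897) ✓
A=10: 1 row → {C,F} = (L, 891) ✓
A=4: 1 row → {C,F} = (J, 900) ✓
A=5: 1 row → {C,F} = (K, 888) ✓
Two rows agree on A but differ on {C, F}, so A → {C, F} does not hold.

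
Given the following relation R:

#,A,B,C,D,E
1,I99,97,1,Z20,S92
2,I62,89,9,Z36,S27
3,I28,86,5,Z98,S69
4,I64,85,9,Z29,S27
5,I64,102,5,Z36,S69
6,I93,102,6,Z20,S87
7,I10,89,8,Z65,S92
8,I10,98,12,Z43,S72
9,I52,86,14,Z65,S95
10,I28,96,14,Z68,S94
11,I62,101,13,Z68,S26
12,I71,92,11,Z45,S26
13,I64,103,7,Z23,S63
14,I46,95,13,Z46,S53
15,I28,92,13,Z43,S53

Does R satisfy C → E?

C=1: row 1 → E = S92 ✓
C=9: rows 2, 4 → E = S27, S27 ✓
C=5: rows 3, 5 → E = S69, S69 ✓
C=6: row 6 → E = S87 ✓
C=8: row 7 → E = S92 ✓
C=12: row 8 → E = S72 ✓
C=14: rows 9, 10 → E takes values {S95, S94} — violation
C=13: rows 11, 14, 15 → E takes values {S26, S53} — violation
C=11: row 12 → E = S26 ✓
C=7: row 13 → E = S63 ✓
Two rows agree on C but differ on E, so C → E does not hold.

No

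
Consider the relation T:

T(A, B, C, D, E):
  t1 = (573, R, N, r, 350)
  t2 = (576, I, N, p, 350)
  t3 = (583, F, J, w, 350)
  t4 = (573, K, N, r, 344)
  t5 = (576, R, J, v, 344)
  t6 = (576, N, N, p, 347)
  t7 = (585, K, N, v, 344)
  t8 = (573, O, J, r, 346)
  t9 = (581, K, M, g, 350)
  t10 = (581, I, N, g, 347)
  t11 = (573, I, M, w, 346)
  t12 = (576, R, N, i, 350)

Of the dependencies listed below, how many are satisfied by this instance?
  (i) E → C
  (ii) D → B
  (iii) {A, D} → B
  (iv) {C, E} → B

(i) E → C: E=350: rows 1, 2, 3, 9, 12 → C takes values {N, J, M} — violation; E=344: rows 4, 5, 7 → C takes values {N, J} — violation; E=346: rows 8, 11 → C takes values {J, M} — violation — fails.
(ii) D → B: D=r: rows 1, 4, 8 → B takes values {R, K, O} — violation; D=p: rows 2, 6 → B takes values {I, N} — violation; D=w: rows 3, 11 → B takes values {F, I} — violation; D=v: rows 5, 7 → B takes values {R, K} — violation; D=g: rows 9, 10 → B takes values {K, I} — violation — fails.
(iii) {A, D} → B: (A=573, D=r): rows 1, 4, 8 → B takes values {R, K, O} — violation; (A=576, D=p): rows 2, 6 → B takes values {I, N} — violation; (A=581, D=g): rows 9, 10 → B takes values {K, I} — violation — fails.
(iv) {C, E} → B: (C=N, E=350): rows 1, 2, 12 → B takes values {R, I} — violation; (C=N, E=347): rows 6, 10 → B takes values {N, I} — violation — fails.
None of the 4 dependencies hold.

0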